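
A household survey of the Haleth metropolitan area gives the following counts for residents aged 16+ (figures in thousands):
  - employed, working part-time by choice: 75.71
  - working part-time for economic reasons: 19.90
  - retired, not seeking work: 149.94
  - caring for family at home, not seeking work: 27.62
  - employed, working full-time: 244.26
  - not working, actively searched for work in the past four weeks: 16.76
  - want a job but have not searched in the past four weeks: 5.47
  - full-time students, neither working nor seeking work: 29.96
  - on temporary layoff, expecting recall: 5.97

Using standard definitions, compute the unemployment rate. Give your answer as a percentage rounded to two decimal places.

Employed = 75.71 + 19.90 + 244.26 = 339.87 thousand (anyone who worked, including part-time for economic reasons, counts as employed).
Unemployed = 16.76 + 5.97 = 22.73 thousand (jobless and actively searching, or on temporary layoff).
Labor force = 339.87 + 22.73 = 362.60 thousand.
Unemployment rate = 22.73 / 362.60 = 6.27%.

Unemployment rate ≈ 6.27%.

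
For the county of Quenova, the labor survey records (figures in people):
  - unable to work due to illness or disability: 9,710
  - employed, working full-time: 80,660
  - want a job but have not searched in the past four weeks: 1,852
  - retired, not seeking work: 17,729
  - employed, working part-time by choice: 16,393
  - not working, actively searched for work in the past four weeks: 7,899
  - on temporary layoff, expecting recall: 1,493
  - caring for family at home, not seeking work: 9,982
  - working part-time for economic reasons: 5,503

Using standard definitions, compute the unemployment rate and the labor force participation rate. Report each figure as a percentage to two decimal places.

Employed = 80,660 + 16,393 + 5,503 = 102,556 (anyone who worked, including part-time for economic reasons, counts as employed).
Unemployed = 7,899 + 1,493 = 9,392 (jobless and actively searching, or on temporary layoff).
Labor force = 102,556 + 9,392 = 111,948.
Not in labor force = 9,710 + 1,852 + 17,729 + 9,982 = 39,273 (those not working and not actively searching are outside the labor force — including those who want a job but have given up searching).
Civilian working-age population = 111,948 + 39,273 = 151,221.
Unemployment rate = 9,392 / 111,948 = 8.39%.
Labor force participation rate = 111,948 / 151,221 = 74.03%.

Unemployment rate ≈ 8.39%; labor force participation rate ≈ 74.03%.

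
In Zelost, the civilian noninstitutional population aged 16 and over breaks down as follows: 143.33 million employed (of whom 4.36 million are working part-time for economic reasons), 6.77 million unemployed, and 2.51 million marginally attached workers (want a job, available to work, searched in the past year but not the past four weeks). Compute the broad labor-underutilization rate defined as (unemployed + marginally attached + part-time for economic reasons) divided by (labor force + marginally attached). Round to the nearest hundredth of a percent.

Broad underutilization rate ≈ 8.94%.

Labor force = 143.33 + 6.77 = 150.10 million.
Numerator = 6.77 + 2.51 + 4.36 = 13.64 million.
Denominator = 150.10 + 2.51 = 152.61 million.
Broad rate = 13.64 / 152.61 = 8.94%.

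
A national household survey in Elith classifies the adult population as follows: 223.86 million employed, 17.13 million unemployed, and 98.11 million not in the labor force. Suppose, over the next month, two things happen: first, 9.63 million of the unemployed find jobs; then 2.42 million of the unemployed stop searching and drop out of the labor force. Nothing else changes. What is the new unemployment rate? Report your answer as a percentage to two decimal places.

New unemployment rate ≈ 2.13%.

Initially, labor force = 223.86 + 17.13 = 240.99 million, so u = 17.13/240.99 = 7.11%.
After the first change, unemployed falls and employed rises by 9.63; labor force unchanged → E = 233.49, U = 7.50, labor force = 240.99 million.
After the second change, unemployed and labor force both fall by 2.42 → E = 233.49, U = 5.08, labor force = 238.57 million.
New unemployment rate = 5.08 / 238.57 = 2.13%.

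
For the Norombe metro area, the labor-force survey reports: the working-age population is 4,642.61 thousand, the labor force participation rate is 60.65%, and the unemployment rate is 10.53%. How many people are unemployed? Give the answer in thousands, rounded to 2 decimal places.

About 296.50 thousand are unemployed.

Labor force = 0.6065 × 4,642.61 = 2,815.74 thousand.
Unemployed = 0.1053 × 2,815.74 ≈ 296.50 thousand.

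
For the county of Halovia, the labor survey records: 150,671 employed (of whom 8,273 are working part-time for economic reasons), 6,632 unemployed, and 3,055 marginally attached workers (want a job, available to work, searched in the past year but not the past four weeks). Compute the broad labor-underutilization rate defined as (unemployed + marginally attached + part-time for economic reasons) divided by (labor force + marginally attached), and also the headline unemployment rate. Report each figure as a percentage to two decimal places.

Broad underutilization rate ≈ 11.20%; headline unemployment rate ≈ 4.22%.

Labor force = 150,671 + 6,632 = 157,303.
Numerator = 6,632 + 3,055 + 8,273 = 17,960.
Denominator = 157,303 + 3,055 = 160,358.
Broad rate = 17,960 / 160,358 = 11.20%.
Headline unemployment rate = 6,632 / 157,303 = 4.22%.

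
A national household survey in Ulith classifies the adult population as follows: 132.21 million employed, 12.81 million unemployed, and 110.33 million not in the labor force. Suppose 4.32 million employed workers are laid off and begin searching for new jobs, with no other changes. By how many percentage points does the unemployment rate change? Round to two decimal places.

The unemployment rate changes by +2.98 percentage points.

Initially, labor force = 132.21 + 12.81 = 145.02 million, so u = 12.81/145.02 = 8.83%.
After the change, employed falls and unemployed rises by 4.32; labor force unchanged → E = 127.89, U = 17.13, labor force = 145.02 million.
New unemployment rate = 17.13 / 145.02 = 11.81%.
Change = 11.81% − 8.83% = +2.98 percentage points.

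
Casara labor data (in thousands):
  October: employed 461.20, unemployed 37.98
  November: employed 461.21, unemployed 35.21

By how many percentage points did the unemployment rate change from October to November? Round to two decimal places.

October: labor force = 461.20 + 37.98 = 499.18; u = 37.98/499.18 = 7.61%.
November: labor force = 461.21 + 35.21 = 496.42; u = 35.21/496.42 = 7.09%.
Change = 7.09% − 7.61% = −0.52 pp.

The unemployment rate changed by −0.52 percentage points.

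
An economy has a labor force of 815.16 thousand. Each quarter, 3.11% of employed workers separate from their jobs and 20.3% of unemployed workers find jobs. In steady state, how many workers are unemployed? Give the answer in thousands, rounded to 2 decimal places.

Steady-state unemployment rate u* = s/(s+f) = 3.11/(3.11+20.3) = 0.132849.
Unemployed = u* × labor force = 0.132849 × 815.16 ≈ 108.29 thousand.

About 108.29 thousand are unemployed in steady state.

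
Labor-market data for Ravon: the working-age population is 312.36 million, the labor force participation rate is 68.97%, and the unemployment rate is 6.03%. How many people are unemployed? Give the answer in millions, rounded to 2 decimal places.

About 12.99 million are unemployed.

Labor force = 0.6897 × 312.36 = 215.43 million.
Unemployed = 0.0603 × 215.43 ≈ 12.99 million.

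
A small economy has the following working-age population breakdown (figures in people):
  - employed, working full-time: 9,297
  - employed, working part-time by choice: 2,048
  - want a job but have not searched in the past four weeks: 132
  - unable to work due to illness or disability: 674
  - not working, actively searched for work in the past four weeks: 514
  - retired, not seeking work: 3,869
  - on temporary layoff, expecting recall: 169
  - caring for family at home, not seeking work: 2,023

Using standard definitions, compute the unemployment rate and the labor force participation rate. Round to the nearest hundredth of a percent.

Employed = 9,297 + 2,048 = 11,345.
Unemployed = 514 + 169 = 683 (jobless and actively searching, or on temporary layoff).
Labor force = 11,345 + 683 = 12,028.
Not in labor force = 132 + 674 + 3,869 + 2,023 = 6,698 (those not working and not actively searching are outside the labor force — including those who want a job but have given up searching).
Civilian working-age population = 12,028 + 6,698 = 18,726.
Unemployment rate = 683 / 12,028 = 5.68%.
Labor force participation rate = 12,028 / 18,726 = 64.23%.

Unemployment rate ≈ 5.68%; labor force participation rate ≈ 64.23%.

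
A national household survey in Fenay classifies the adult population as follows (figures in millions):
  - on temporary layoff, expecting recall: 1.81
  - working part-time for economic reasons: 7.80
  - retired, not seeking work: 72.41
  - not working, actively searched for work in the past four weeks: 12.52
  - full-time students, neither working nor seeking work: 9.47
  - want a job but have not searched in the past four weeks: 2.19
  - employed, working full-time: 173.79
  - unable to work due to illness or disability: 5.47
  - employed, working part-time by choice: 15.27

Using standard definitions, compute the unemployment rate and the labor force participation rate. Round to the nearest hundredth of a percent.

Employed = 7.80 + 173.79 + 15.27 = 196.86 million (anyone who worked, including part-time for economic reasons, counts as employed).
Unemployed = 1.81 + 12.52 = 14.33 million (jobless and actively searching, or on temporary layoff).
Labor force = 196.86 + 14.33 = 211.19 million.
Not in labor force = 72.41 + 9.47 + 2.19 + 5.47 = 89.54 million (those not working and not actively searching are outside the labor force — including those who want a job but have given up searching).
Civilian working-age population = 211.19 + 89.54 = 300.73 million.
Unemployment rate = 14.33 / 211.19 = 6.79%.
Labor force participation rate = 211.19 / 300.73 = 70.23%.

Unemployment rate ≈ 6.79%; labor force participation rate ≈ 70.23%.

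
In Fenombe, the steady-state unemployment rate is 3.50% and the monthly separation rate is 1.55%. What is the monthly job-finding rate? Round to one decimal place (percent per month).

Job-finding rate ≈ 42.7% per month.

From u* = s/(s+f): f = s·(1−u)/u.
f = 1.55 × (1 − 0.0350) / 0.0350 = 1.4957 / 0.0350 ≈ 42.7% per month.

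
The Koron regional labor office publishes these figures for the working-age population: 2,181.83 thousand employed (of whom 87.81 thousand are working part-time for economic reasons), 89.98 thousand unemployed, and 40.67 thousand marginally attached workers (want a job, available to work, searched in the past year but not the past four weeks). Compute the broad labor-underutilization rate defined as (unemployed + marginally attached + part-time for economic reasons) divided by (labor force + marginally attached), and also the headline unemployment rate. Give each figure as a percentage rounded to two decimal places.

Broad underutilization rate ≈ 9.45%; headline unemployment rate ≈ 3.96%.

Labor force = 2,181.83 + 89.98 = 2,271.81 thousand.
Numerator = 89.98 + 40.67 + 87.81 = 218.46 thousand.
Denominator = 2,271.81 + 40.67 = 2,312.48 thousand.
Broad rate = 218.46 / 2,312.48 = 9.45%.
Headline unemployment rate = 89.98 / 2,271.81 = 3.96%.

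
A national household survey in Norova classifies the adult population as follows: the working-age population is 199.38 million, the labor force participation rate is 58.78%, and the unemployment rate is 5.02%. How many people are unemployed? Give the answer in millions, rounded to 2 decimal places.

Labor force = 0.5878 × 199.38 = 117.20 million.
Unemployed = 0.0502 × 117.20 ≈ 5.88 million.

About 5.88 million are unemployed.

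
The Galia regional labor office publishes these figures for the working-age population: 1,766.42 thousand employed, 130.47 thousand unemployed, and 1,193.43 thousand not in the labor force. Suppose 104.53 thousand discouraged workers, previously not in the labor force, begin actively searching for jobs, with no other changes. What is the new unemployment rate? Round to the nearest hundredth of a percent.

New unemployment rate ≈ 11.74%.

Initially, labor force = 1,766.42 + 130.47 = 1,896.89 thousand, so u = 130.47/1,896.89 = 6.88%.
After the change, unemployed and labor force both rise by 104.53 → E = 1,766.42, U = 235.00, labor force = 2,001.42 thousand.
New unemployment rate = 235.00 / 2,001.42 = 11.74%.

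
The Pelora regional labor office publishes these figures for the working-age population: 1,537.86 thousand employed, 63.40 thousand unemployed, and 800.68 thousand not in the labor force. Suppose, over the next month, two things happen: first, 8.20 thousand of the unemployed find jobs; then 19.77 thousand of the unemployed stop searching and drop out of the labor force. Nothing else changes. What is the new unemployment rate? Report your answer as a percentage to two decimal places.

New unemployment rate ≈ 2.24%.

Initially, labor force = 1,537.86 + 63.40 = 1,601.26 thousand, so u = 63.40/1,601.26 = 3.96%.
After the first change, unemployed falls and employed rises by 8.20; labor force unchanged → E = 1,546.06, U = 55.20, labor force = 1,601.26 thousand.
After the second change, unemployed and labor force both fall by 19.77 → E = 1,546.06, U = 35.43, labor force = 1,581.49 thousand.
New unemployment rate = 35.43 / 1,581.49 = 2.24%.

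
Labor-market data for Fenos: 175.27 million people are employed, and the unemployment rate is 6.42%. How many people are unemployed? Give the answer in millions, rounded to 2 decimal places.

Let U be the number unemployed. The labor force is E + U, and U/(E+U) = 0.0642.
So U = 0.0642 × 175.27 / (1 − 0.0642) = 11.2523 / 0.9358 ≈ 12.02 million.

About 12.02 million are unemployed.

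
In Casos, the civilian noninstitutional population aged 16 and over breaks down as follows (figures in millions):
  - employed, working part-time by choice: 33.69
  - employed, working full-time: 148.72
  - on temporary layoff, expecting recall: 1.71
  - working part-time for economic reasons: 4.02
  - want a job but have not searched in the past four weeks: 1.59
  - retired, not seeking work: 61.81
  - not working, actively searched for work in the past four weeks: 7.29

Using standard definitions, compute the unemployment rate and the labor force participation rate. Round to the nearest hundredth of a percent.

Unemployment rate ≈ 4.61%; labor force participation rate ≈ 75.51%.

Employed = 33.69 + 148.72 + 4.02 = 186.43 million (anyone who worked, including part-time for economic reasons, counts as employed).
Unemployed = 1.71 + 7.29 = 9.00 million (jobless and actively searching, or on temporary layoff).
Labor force = 186.43 + 9.00 = 195.43 million.
Not in labor force = 1.59 + 61.81 = 63.40 million (those not working and not actively searching are outside the labor force — including those who want a job but have given up searching).
Civilian working-age population = 195.43 + 63.40 = 258.83 million.
Unemployment rate = 9.00 / 195.43 = 4.61%.
Labor force participation rate = 195.43 / 258.83 = 75.51%.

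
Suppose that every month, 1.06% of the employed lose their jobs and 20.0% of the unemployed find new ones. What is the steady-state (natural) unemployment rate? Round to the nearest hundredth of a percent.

At steady state the flows balance: s·E = f·U, so U/(E+U) = s/(s+f).
u* = 1.06 / (1.06 + 20.0) = 1.06 / 21.06 = 5.03%.

Steady-state unemployment rate ≈ 5.03%.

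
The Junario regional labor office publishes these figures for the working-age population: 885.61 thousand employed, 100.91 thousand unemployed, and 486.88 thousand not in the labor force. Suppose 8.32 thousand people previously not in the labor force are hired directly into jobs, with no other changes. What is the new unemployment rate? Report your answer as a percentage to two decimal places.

Initially, labor force = 885.61 + 100.91 = 986.52 thousand, so u = 100.91/986.52 = 10.23%.
After the change, employed and labor force both rise by 8.32; unemployed unchanged → E = 893.93, U = 100.91, labor force = 994.84 thousand.
New unemployment rate = 100.91 / 994.84 = 10.14%.

New unemployment rate ≈ 10.14%.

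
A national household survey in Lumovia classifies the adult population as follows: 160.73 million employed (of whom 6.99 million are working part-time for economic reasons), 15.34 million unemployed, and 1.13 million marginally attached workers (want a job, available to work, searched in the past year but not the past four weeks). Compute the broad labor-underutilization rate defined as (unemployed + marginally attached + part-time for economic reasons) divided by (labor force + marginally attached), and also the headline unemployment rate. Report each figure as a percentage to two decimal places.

Broad underutilization rate ≈ 13.24%; headline unemployment rate ≈ 8.71%.

Labor force = 160.73 + 15.34 = 176.07 million.
Numerator = 15.34 + 1.13 + 6.99 = 23.46 million.
Denominator = 176.07 + 1.13 = 177.20 million.
Broad rate = 23.46 / 177.20 = 13.24%.
Headline unemployment rate = 15.34 / 176.07 = 8.71%.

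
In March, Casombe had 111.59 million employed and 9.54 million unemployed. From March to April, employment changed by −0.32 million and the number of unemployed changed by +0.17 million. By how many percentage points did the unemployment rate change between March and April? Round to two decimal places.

The unemployment rate changed by +0.15 percentage points.

March: labor force = 111.59 + 9.54 = 121.13; u = 9.54/121.13 = 7.88%.
April: labor force = 111.27 + 9.71 = 120.98; u = 9.71/120.98 = 8.03%.
Change = 8.03% − 7.88% = +0.15 pp.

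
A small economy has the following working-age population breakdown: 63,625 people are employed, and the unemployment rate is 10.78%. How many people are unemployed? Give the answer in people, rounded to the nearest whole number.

About 7,687 are unemployed.

Let U be the number unemployed. The labor force is E + U, and U/(E+U) = 0.1078.
So U = 0.1078 × 63,625 / (1 − 0.1078) = 6858.77 / 0.8922 ≈ 7,687.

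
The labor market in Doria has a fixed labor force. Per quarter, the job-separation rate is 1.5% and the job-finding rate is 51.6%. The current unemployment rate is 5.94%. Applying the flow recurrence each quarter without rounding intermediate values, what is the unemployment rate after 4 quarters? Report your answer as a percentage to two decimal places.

With a fixed labor force, u_{t+1} = u_t + s·(1−u_t) − f·u_t = u_t·(1−s−f) + s.
Here 1−s−f = 0.469 and s = 0.015.
u_1 = 0.059400 × 0.469 + 0.015 = 0.042859.
u_2 = 0.042859 × 0.469 + 0.015 = 0.035101.
u_3 = 0.035101 × 0.469 + 0.015 = 0.031462.
u_4 = 0.031462 × 0.469 + 0.015 = 0.029756.

Unemployment rate after four quarters ≈ 2.98%.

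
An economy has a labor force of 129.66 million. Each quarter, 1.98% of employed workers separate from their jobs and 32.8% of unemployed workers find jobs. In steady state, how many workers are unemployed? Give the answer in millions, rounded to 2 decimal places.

Steady-state unemployment rate u* = s/(s+f) = 1.98/(1.98+32.8) = 0.056929.
Unemployed = u* × labor force = 0.056929 × 129.66 ≈ 7.38 million.

About 7.38 million are unemployed in steady state.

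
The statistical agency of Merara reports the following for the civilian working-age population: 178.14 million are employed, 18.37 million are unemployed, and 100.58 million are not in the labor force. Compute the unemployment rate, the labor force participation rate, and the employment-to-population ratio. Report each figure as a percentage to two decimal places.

Unemployment rate ≈ 9.35%; labor force participation rate ≈ 66.14%; employment-population ratio ≈ 59.96%.

Labor force = employed + unemployed = 178.14 + 18.37 = 196.51 million.
Working-age population = 196.51 + 100.58 = 297.09 million.
Unemployment rate = 18.37 / 196.51 = 9.35%.
Labor force participation rate = 196.51 / 297.09 = 66.14%.
Employment-population ratio = 178.14 / 297.09 = 59.96%.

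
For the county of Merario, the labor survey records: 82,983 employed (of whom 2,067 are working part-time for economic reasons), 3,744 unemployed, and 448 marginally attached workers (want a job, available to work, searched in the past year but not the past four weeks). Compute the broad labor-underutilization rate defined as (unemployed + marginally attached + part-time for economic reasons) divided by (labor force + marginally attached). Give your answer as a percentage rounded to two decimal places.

Broad underutilization rate ≈ 7.18%.

Labor force = 82,983 + 3,744 = 86,727.
Numerator = 3,744 + 448 + 2,067 = 6,259.
Denominator = 86,727 + 448 = 87,175.
Broad rate = 6,259 / 87,175 = 7.18%.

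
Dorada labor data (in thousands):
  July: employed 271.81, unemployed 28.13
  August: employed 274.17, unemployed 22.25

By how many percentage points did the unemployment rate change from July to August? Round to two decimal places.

The unemployment rate changed by −1.87 percentage points.

July: labor force = 271.81 + 28.13 = 299.94; u = 28.13/299.94 = 9.38%.
August: labor force = 274.17 + 22.25 = 296.42; u = 22.25/296.42 = 7.51%.
Change = 7.51% − 9.38% = −1.87 pp.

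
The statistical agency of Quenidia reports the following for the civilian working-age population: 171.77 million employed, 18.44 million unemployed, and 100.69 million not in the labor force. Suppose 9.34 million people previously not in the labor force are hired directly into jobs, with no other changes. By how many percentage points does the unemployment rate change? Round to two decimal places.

The unemployment rate changes by −0.45 percentage points.

Initially, labor force = 171.77 + 18.44 = 190.21 million, so u = 18.44/190.21 = 9.69%.
After the change, employed and labor force both rise by 9.34; unemployed unchanged → E = 181.11, U = 18.44, labor force = 199.55 million.
New unemployment rate = 18.44 / 199.55 = 9.24%.
Change = 9.24% − 9.69% = −0.45 percentage points.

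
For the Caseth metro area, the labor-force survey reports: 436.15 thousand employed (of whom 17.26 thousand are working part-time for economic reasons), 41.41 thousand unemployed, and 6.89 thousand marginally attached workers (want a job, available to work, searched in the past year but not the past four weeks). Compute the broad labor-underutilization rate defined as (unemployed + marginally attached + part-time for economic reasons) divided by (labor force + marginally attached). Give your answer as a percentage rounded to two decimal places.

Labor force = 436.15 + 41.41 = 477.56 thousand.
Numerator = 41.41 + 6.89 + 17.26 = 65.56 thousand.
Denominator = 477.56 + 6.89 = 484.45 thousand.
Broad rate = 65.56 / 484.45 = 13.53%.

Broad underutilization rate ≈ 13.53%.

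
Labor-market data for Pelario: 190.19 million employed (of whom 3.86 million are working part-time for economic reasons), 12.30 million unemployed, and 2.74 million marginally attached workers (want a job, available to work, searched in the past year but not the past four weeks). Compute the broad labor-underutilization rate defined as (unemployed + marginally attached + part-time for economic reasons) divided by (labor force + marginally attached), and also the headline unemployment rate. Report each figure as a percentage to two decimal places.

Broad underutilization rate ≈ 9.21%; headline unemployment rate ≈ 6.07%.

Labor force = 190.19 + 12.30 = 202.49 million.
Numerator = 12.30 + 2.74 + 3.86 = 18.90 million.
Denominator = 202.49 + 2.74 = 205.23 million.
Broad rate = 18.90 / 205.23 = 9.21%.
Headline unemployment rate = 12.30 / 202.49 = 6.07%.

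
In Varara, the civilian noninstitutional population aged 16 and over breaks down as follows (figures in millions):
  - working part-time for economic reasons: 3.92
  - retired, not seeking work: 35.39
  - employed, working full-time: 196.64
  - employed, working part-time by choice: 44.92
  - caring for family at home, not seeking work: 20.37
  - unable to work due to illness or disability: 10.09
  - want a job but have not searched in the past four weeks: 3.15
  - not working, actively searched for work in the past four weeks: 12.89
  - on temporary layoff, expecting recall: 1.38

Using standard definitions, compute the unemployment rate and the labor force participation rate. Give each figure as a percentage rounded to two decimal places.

Employed = 3.92 + 196.64 + 44.92 = 245.48 million (anyone who worked, including part-time for economic reasons, counts as employed).
Unemployed = 12.89 + 1.38 = 14.27 million (jobless and actively searching, or on temporary layoff).
Labor force = 245.48 + 14.27 = 259.75 million.
Not in labor force = 35.39 + 20.37 + 10.09 + 3.15 = 69.00 million (those not working and not actively searching are outside the labor force — including those who want a job but have given up searching).
Civilian working-age population = 259.75 + 69.00 = 328.75 million.
Unemployment rate = 14.27 / 259.75 = 5.49%.
Labor force participation rate = 259.75 / 328.75 = 79.01%.

Unemployment rate ≈ 5.49%; labor force participation rate ≈ 79.01%.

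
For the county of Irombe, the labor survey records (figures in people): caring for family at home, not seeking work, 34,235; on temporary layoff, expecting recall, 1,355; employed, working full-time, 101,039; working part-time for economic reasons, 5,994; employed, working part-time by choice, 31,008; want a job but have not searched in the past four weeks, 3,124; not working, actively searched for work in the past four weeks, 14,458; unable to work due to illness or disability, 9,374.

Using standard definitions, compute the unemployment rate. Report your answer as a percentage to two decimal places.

Unemployment rate ≈ 10.28%.

Employed = 101,039 + 5,994 + 31,008 = 138,041 (anyone who worked, including part-time for economic reasons, counts as employed).
Unemployed = 1,355 + 14,458 = 15,813 (jobless and actively searching, or on temporary layoff).
Labor force = 138,041 + 15,813 = 153,854.
Unemployment rate = 15,813 / 153,854 = 10.28%.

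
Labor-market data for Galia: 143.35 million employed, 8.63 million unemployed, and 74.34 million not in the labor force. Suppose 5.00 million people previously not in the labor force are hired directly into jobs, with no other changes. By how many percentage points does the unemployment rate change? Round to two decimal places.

Initially, labor force = 143.35 + 8.63 = 151.98 million, so u = 8.63/151.98 = 5.68%.
After the change, employed and labor force both rise by 5.00; unemployed unchanged → E = 148.35, U = 8.63, labor force = 156.98 million.
New unemployment rate = 8.63 / 156.98 = 5.50%.
Change = 5.50% − 5.68% = −0.18 percentage points.

The unemployment rate changes by −0.18 percentage points.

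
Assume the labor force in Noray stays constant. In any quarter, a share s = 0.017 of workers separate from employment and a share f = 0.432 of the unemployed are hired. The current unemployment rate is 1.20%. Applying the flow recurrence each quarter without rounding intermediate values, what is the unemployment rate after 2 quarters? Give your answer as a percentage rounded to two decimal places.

Unemployment rate after two quarters ≈ 3.00%.

With a fixed labor force, u_{t+1} = u_t + s·(1−u_t) − f·u_t = u_t·(1−s−f) + s.
Here 1−s−f = 0.551 and s = 0.017.
u_1 = 0.012000 × 0.551 + 0.017 = 0.023612.
u_2 = 0.023612 × 0.551 + 0.017 = 0.030010.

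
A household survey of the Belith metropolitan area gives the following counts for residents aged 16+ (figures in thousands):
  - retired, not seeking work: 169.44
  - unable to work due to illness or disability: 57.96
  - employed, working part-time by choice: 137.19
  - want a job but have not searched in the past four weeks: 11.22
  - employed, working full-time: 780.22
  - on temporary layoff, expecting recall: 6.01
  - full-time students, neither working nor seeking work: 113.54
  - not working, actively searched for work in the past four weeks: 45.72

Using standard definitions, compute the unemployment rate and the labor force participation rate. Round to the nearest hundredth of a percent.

Unemployment rate ≈ 5.34%; labor force participation rate ≈ 73.35%.

Employed = 137.19 + 780.22 = 917.41 thousand.
Unemployed = 6.01 + 45.72 = 51.73 thousand (jobless and actively searching, or on temporary layoff).
Labor force = 917.41 + 51.73 = 969.14 thousand.
Not in labor force = 169.44 + 57.96 + 11.22 + 113.54 = 352.16 thousand (those not working and not actively searching are outside the labor force — including those who want a job but have given up searching).
Civilian working-age population = 969.14 + 352.16 = 1,321.30 thousand.
Unemployment rate = 51.73 / 969.14 = 5.34%.
Labor force participation rate = 969.14 / 1,321.30 = 73.35%.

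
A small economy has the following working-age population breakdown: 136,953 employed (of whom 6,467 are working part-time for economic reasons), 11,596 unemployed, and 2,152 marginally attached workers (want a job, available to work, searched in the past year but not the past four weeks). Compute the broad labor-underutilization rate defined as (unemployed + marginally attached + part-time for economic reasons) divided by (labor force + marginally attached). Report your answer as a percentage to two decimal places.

Labor force = 136,953 + 11,596 = 148,549.
Numerator = 11,596 + 2,152 + 6,467 = 20,215.
Denominator = 148,549 + 2,152 = 150,701.
Broad rate = 20,215 / 150,701 = 13.41%.

Broad underutilization rate ≈ 13.41%.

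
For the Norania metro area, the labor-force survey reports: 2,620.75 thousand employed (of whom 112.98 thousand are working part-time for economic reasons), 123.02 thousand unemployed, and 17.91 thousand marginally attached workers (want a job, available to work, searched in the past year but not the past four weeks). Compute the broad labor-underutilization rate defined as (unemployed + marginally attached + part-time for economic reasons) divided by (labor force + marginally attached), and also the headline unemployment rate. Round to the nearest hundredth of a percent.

Labor force = 2,620.75 + 123.02 = 2,743.77 thousand.
Numerator = 123.02 + 17.91 + 112.98 = 253.91 thousand.
Denominator = 2,743.77 + 17.91 = 2,761.68 thousand.
Broad rate = 253.91 / 2,761.68 = 9.19%.
Headline unemployment rate = 123.02 / 2,743.77 = 4.48%.

Broad underutilization rate ≈ 9.19%; headline unemployment rate ≈ 4.48%.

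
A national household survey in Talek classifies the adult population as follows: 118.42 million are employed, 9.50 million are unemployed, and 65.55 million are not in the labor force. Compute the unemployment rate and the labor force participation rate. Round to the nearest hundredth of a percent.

Labor force = employed + unemployed = 118.42 + 9.50 = 127.92 million.
Working-age population = 127.92 + 65.55 = 193.47 million.
Unemployment rate = 9.50 / 127.92 = 7.43%.
Labor force participation rate = 127.92 / 193.47 = 66.12%.

Unemployment rate ≈ 7.43%; labor force participation rate ≈ 66.12%.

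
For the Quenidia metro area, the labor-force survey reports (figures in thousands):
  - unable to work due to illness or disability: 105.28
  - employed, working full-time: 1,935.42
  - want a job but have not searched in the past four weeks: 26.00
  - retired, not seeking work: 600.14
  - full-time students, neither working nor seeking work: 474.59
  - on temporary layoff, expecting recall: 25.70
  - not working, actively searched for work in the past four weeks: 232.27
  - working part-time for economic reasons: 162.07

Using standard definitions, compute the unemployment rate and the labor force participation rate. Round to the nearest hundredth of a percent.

Employed = 1,935.42 + 162.07 = 2,097.49 thousand (anyone who worked, including part-time for economic reasons, counts as employed).
Unemployed = 25.70 + 232.27 = 257.97 thousand (jobless and actively searching, or on temporary layoff).
Labor force = 2,097.49 + 257.97 = 2,355.46 thousand.
Not in labor force = 105.28 + 26.00 + 600.14 + 474.59 = 1,206.01 thousand (those not working and not actively searching are outside the labor force — including those who want a job but have given up searching).
Civilian working-age population = 2,355.46 + 1,206.01 = 3,561.47 thousand.
Unemployment rate = 257.97 / 2,355.46 = 10.95%.
Labor force participation rate = 2,355.46 / 3,561.47 = 66.14%.

Unemployment rate ≈ 10.95%; labor force participation rate ≈ 66.14%.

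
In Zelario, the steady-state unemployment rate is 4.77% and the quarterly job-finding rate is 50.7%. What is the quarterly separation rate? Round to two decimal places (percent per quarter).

Separation rate ≈ 2.54% per quarter.

From u* = s/(s+f): s = u·f/(1−u).
s = 0.0477 × 50.7 / (1 − 0.0477) = 2.4184 / 0.9523 ≈ 2.54% per quarter.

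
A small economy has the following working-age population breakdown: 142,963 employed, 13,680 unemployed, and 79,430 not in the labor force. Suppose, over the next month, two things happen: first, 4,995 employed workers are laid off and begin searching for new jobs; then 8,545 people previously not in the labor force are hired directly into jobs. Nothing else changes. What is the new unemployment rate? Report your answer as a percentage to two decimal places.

New unemployment rate ≈ 11.31%.

Initially, labor force = 142,963 + 13,680 = 156,643, so u = 13,680/156,643 = 8.73%.
After the first change, employed falls and unemployed rises by 4,995; labor force unchanged → E = 137,968, U = 18,675, labor force = 156,643.
After the second change, employed and labor force both rise by 8,545; unemployed unchanged → E = 146,513, U = 18,675, labor force = 165,188.
New unemployment rate = 18,675 / 165,188 = 11.31%.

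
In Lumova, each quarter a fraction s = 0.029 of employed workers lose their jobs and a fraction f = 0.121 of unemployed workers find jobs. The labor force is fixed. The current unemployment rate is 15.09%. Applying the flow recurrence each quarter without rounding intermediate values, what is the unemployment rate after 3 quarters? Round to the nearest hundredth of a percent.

With a fixed labor force, u_{t+1} = u_t + s·(1−u_t) − f·u_t = u_t·(1−s−f) + s.
Here 1−s−f = 0.850 and s = 0.029.
u_1 = 0.150900 × 0.850 + 0.029 = 0.157265.
u_2 = 0.157265 × 0.850 + 0.029 = 0.162675.
u_3 = 0.162675 × 0.850 + 0.029 = 0.167274.

Unemployment rate after three quarters ≈ 16.73%.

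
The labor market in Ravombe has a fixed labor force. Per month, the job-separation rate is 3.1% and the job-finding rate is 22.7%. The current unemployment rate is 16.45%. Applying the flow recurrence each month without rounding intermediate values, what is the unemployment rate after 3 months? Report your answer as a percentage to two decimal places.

Unemployment rate after three months ≈ 13.83%.

With a fixed labor force, u_{t+1} = u_t + s·(1−u_t) − f·u_t = u_t·(1−s−f) + s.
Here 1−s−f = 0.742 and s = 0.031.
u_1 = 0.164500 × 0.742 + 0.031 = 0.153059.
u_2 = 0.153059 × 0.742 + 0.031 = 0.144570.
u_3 = 0.144570 × 0.742 + 0.031 = 0.138271.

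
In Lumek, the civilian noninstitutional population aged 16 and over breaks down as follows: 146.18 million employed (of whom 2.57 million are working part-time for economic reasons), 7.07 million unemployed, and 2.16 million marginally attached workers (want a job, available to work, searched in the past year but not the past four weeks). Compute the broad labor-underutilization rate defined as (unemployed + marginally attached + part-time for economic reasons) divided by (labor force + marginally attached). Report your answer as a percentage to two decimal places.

Labor force = 146.18 + 7.07 = 153.25 million.
Numerator = 7.07 + 2.16 + 2.57 = 11.80 million.
Denominator = 153.25 + 2.16 = 155.41 million.
Broad rate = 11.80 / 155.41 = 7.59%.

Broad underutilization rate ≈ 7.59%.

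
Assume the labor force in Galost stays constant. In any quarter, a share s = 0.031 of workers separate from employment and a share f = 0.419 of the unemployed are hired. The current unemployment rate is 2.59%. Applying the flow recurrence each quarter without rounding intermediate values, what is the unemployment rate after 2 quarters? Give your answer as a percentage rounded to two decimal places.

Unemployment rate after two quarters ≈ 5.59%.

With a fixed labor force, u_{t+1} = u_t + s·(1−u_t) − f·u_t = u_t·(1−s−f) + s.
Here 1−s−f = 0.550 and s = 0.031.
u_1 = 0.025900 × 0.550 + 0.031 = 0.045245.
u_2 = 0.045245 × 0.550 + 0.031 = 0.055885.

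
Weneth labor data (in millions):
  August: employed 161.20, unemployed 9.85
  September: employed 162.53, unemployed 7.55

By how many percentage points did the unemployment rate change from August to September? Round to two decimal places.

The unemployment rate changed by −1.32 percentage points.

August: labor force = 161.20 + 9.85 = 171.05; u = 9.85/171.05 = 5.76%.
September: labor force = 162.53 + 7.55 = 170.08; u = 7.55/170.08 = 4.44%.
Change = 4.44% − 5.76% = −1.32 pp.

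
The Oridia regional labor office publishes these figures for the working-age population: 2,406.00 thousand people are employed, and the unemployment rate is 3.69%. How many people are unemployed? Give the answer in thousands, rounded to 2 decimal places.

Let U be the number unemployed. The labor force is E + U, and U/(E+U) = 0.0369.
So U = 0.0369 × 2,406.00 / (1 − 0.0369) = 88.7814 / 0.9631 ≈ 92.18 thousand.

About 92.18 thousand are unemployed.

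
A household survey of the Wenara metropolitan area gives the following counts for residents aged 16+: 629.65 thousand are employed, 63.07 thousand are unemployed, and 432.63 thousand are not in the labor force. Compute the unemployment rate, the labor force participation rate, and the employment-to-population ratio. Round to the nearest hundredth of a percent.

Labor force = employed + unemployed = 629.65 + 63.07 = 692.72 thousand.
Working-age population = 692.72 + 432.63 = 1,125.35 thousand.
Unemployment rate = 63.07 / 692.72 = 9.10%.
Labor force participation rate = 692.72 / 1,125.35 = 61.56%.
Employment-population ratio = 629.65 / 1,125.35 = 55.95%.

Unemployment rate ≈ 9.10%; labor force participation rate ≈ 61.56%; employment-population ratio ≈ 55.95%.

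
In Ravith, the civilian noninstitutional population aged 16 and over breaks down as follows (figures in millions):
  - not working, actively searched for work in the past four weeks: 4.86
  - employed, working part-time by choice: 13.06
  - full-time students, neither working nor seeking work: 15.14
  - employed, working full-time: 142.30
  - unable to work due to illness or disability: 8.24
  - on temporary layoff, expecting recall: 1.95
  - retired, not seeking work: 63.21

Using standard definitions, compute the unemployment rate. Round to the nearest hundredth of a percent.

Unemployment rate ≈ 4.20%.

Employed = 13.06 + 142.30 = 155.36 million.
Unemployed = 4.86 + 1.95 = 6.81 million (jobless and actively searching, or on temporary layoff).
Labor force = 155.36 + 6.81 = 162.17 million.
Unemployment rate = 6.81 / 162.17 = 4.20%.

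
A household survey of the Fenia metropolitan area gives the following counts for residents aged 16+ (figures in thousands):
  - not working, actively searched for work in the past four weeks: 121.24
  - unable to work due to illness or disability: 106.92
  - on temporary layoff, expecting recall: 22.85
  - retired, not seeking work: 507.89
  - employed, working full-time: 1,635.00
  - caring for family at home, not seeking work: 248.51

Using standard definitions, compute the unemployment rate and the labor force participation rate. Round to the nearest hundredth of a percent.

Employed = 1,635.00 thousand.
Unemployed = 121.24 + 22.85 = 144.09 thousand (jobless and actively searching, or on temporary layoff).
Labor force = 1,635.00 + 144.09 = 1,779.09 thousand.
Not in labor force = 106.92 + 507.89 + 248.51 = 863.32 thousand (those not working and not actively searching are outside the labor force).
Civilian working-age population = 1,779.09 + 863.32 = 2,642.41 thousand.
Unemployment rate = 144.09 / 1,779.09 = 8.10%.
Labor force participation rate = 1,779.09 / 2,642.41 = 67.33%.

Unemployment rate ≈ 8.10%; labor force participation rate ≈ 67.33%.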